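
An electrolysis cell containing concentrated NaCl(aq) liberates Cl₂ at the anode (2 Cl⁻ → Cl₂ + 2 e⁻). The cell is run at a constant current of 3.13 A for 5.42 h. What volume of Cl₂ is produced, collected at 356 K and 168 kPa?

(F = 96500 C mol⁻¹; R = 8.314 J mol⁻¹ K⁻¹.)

Q = I·t = 3.130 A × 19512 s = 61070 C.
n(e⁻) = Q/F = 61070 / 96500 = 0.6329 mol.
2 electrons are transferred per Cl₂ molecule, so n(Cl₂) = 0.6329 / 2 = 0.3164 mol.
V = nRT/P = (0.3164 × 8.314 × 356) / (168 × 10³ Pa) = 0.00557 m³ = 5.57 L.

5.57 L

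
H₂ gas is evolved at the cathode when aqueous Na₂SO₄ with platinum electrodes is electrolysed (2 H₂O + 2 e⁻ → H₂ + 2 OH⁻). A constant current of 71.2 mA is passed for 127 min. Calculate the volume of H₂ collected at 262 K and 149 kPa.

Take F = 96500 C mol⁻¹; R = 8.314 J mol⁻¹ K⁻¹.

Q = I·t = 0.07120 A × 7620.0 s = 542.5 C.
n(e⁻) = Q/F = 542.5 / 96500 = 0.005622 mol.
2 electrons are transferred per H₂ molecule, so n(H₂) = 0.005622 / 2 = 0.002811 mol.
V = nRT/P = (0.002811 × 8.314 × 262) / (149 × 10³ Pa) = 4.11 × 10⁻⁵ m³ = 0.0411 L.

0.0411 L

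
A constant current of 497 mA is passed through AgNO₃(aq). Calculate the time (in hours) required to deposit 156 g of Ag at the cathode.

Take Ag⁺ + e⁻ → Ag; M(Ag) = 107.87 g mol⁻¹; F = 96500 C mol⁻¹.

78.0 h

n(Ag) = m/M = 156 / 107.87 = 1.446 mol.
Each Ag atom requires 1 electron, so n(e⁻) = 1 × 1.446 = 1.446 mol.
Q = n(e⁻)·F = 1.446 × 96500 = 139600 C.
t = Q/I = 139600 / 0.4970 A = 280800 s = 78.0 h.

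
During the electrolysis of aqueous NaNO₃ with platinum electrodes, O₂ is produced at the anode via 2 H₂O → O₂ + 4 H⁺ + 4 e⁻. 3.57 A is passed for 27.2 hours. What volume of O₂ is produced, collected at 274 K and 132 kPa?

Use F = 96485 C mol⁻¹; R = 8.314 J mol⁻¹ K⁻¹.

Q = I·t = 3.570 A × 97920 s = 349600 C.
n(e⁻) = Q/F = 349600 / 96485 = 3.623 mol.
4 electrons are transferred per O₂ molecule, so n(O₂) = 3.623 / 4 = 0.9058 mol.
V = nRT/P = (0.9058 × 8.314 × 274) / (132 × 10³ Pa) = 0.0156 m³ = 15.6 L.

15.6 L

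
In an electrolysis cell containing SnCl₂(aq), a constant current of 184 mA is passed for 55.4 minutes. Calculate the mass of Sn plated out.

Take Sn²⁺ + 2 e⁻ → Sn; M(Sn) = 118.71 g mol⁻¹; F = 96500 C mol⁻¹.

0.376 g

Q = I·t = 0.1840 A × 3324.0 s = 611.6 C.
n(e⁻) = Q/F = 611.6 / 96500 = 0.006338 mol.
Sn²⁺ + 2 e⁻ → Sn, so n(Sn) = n(e⁻)/2 = 0.003169 mol.
m = n·M = 0.003169 × 118.71 = 0.376 g.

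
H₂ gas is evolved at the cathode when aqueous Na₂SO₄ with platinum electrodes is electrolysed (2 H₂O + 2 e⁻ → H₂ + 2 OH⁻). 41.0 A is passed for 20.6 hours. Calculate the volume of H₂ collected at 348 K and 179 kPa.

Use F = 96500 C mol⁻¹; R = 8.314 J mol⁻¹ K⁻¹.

255 L

Q = I·t = 41.00 A × 74160 s = 3041000 C.
n(e⁻) = Q/F = 3041000 / 96500 = 31.51 mol.
2 electrons are transferred per H₂ molecule, so n(H₂) = 31.51 / 2 = 15.75 mol.
V = nRT/P = (15.75 × 8.314 × 348) / (179 × 10³ Pa) = 0.255 m³ = 255 L.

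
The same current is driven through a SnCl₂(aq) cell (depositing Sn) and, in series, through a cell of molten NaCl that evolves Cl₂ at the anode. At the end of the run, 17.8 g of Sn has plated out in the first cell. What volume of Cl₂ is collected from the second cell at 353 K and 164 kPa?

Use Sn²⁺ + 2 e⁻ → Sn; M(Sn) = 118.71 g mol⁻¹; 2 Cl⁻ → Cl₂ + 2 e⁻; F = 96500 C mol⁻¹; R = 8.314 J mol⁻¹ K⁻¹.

n(Sn) = 17.8 / 118.71 = 0.1499 mol, so n(e⁻) = 2 × 0.1499 = 0.2999 mol.
The cells are in series, so the same 0.2999 mol of electrons passes through the second cell.
2 Cl⁻ → Cl₂ + 2 e⁻ — 2 mol e⁻ per mol Cl₂, so n(Cl₂) = 0.2999/2 = 0.1499 mol.
V = nRT/P = (0.1499 × 8.314 × 353) / (164 × 10³) = 0.00268 m³ = 2.68 L.

2.68 L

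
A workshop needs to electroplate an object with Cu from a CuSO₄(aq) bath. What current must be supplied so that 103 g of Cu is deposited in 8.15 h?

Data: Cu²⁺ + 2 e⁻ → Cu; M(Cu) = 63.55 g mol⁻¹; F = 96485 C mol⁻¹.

10.7 A

n(Cu) = 103 / 63.55 = 1.621 mol.
n(e⁻) = 2 × 1.621 = 3.242 mol.
Q = n(e⁻)·F = 3.242 × 96485 = 312800 C.
I = Q/t = 312800 / 29340 s = 10.7 A.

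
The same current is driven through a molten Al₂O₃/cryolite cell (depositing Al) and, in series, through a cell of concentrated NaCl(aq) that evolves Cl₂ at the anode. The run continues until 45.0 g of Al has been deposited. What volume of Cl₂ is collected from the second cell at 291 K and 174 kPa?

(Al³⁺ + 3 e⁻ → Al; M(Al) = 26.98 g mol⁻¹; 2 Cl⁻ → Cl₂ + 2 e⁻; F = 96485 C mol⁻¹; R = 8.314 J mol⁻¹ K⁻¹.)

34.8 L

n(Al) = 45.0 / 26.98 = 1.668 mol, so n(e⁻) = 3 × 1.668 = 5.004 mol.
The cells are in series, so the same 5.004 mol of electrons passes through the second cell.
2 Cl⁻ → Cl₂ + 2 e⁻ — 2 mol e⁻ per mol Cl₂, so n(Cl₂) = 5.004/2 = 2.502 mol.
V = nRT/P = (2.502 × 8.314 × 291) / (174 × 10³) = 0.0348 m³ = 34.8 L.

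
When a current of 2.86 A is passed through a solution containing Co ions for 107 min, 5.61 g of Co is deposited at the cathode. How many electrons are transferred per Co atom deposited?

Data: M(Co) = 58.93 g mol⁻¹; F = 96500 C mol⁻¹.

Q = I·t = 2.860 A × 6420.0 s = 18360 C, so n(e⁻) = 18360/96500 = 0.1903 mol.
n(Co) deposited = 5.61 / 58.93 = 0.09520 mol.
Electrons per atom = n(e⁻)/n(Co) = 0.1903 / 0.09520 = 2.00 ≈ 2, so the ion is Co²⁺.

2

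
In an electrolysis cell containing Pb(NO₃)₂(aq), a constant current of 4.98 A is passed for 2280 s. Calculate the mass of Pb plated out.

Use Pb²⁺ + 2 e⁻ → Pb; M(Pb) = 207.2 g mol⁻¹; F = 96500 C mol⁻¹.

12.2 g

Q = I·t = 4.980 A × 2280.0 s = 11350 C.
n(e⁻) = Q/F = 11350 / 96500 = 0.1177 mol.
Pb²⁺ + 2 e⁻ → Pb, so n(Pb) = n(e⁻)/2 = 0.05883 mol.
m = n·M = 0.05883 × 207.2 = 12.2 g.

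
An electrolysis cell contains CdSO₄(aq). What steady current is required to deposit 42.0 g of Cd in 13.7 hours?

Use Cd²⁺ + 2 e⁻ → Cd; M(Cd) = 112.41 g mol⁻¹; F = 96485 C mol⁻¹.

1.46 A

n(Cd) = 42.0 / 112.41 = 0.3736 mol.
n(e⁻) = 2 × 0.3736 = 0.7473 mol.
Q = n(e⁻)·F = 0.7473 × 96485 = 72100 C.
I = Q/t = 72100 / 49320 s = 1.46 A.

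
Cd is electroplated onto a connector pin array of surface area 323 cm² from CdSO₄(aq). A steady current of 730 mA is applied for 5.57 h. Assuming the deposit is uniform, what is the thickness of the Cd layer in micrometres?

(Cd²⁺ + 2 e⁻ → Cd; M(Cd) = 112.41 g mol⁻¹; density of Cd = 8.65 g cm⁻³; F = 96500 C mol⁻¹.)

30.5 μm

Q = I·t = 0.7300 × 20052 = 14640 C; n(e⁻) = 0.1517 mol.
n(Cd) = n(e⁻)/2 = 0.07584 mol, so m = 0.07584 × 112.41 = 8.526 g.
Volume = m/ρ = 8.526 / 8.65 = 0.9856 cm³.
Thickness = V/A = 0.9856 / 323 = 0.00305 cm = 30.5 μm.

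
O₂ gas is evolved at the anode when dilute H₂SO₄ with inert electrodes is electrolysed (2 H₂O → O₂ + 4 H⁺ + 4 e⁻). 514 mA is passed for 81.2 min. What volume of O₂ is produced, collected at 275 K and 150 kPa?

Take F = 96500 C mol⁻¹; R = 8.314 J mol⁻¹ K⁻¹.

Q = I·t = 0.5140 A × 4872.0 s = 2504 C.
n(e⁻) = Q/F = 2504 / 96500 = 0.02595 mol.
4 electrons are transferred per O₂ molecule, so n(O₂) = 0.02595 / 4 = 0.006488 mol.
V = nRT/P = (0.006488 × 8.314 × 275) / (150 × 10³ Pa) = 9.89 × 10⁻⁵ m³ = 0.0989 L.

0.0989 L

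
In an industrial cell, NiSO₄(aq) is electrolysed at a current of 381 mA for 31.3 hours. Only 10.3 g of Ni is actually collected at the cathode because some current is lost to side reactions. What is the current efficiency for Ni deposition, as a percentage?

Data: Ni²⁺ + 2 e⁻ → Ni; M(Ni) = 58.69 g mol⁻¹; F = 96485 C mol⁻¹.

Q = I·t = 0.3810 × 112680 = 42930 C; n(e⁻) = 42930/96485 = 0.4450 mol.
Theoretical n(Ni) = n(e⁻)/2 = 0.2225 mol, i.e. m_theo = 0.2225 × 58.69 = 13.06 g.
Efficiency = m_actual / m_theo = 10.3 / 13.06 = 78.9 %.

78.9 %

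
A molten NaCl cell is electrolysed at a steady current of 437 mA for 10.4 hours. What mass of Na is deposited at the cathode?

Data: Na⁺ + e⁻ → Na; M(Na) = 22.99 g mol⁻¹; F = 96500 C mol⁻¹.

Q = I·t = 0.4370 A × 37440 s = 16360 C.
n(e⁻) = Q/F = 16360 / 96500 = 0.1695 mol.
Na⁺ + e⁻ → Na, so n(Na) = n(e⁻)/1 = 0.1695 mol.
m = n·M = 0.1695 × 22.99 = 3.90 g.

3.90 g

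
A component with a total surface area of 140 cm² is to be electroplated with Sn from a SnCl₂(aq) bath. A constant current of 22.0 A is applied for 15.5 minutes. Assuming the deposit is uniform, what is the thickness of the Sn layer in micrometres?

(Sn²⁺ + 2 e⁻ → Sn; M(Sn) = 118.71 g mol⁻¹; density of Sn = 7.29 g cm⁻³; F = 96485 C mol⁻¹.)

Q = I·t = 22.00 × 930.00 = 20460 C; n(e⁻) = 0.2121 mol.
n(Sn) = n(e⁻)/2 = 0.1060 mol, so m = 0.1060 × 118.71 = 12.59 g.
Volume = m/ρ = 12.59 / 7.29 = 1.727 cm³.
Thickness = V/A = 1.727 / 140 = 0.0123 cm = 123 μm.

123 μm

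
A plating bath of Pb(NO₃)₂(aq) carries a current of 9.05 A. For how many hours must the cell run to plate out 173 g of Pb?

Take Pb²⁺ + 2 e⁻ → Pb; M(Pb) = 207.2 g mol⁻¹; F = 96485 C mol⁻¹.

4.95 h

n(Pb) = m/M = 173 / 207.2 = 0.8349 mol.
Each Pb atom requires 2 electrons, so n(e⁻) = 2 × 0.8349 = 1.670 mol.
Q = n(e⁻)·F = 1.670 × 96485 = 161100 C.
t = Q/I = 161100 / 9.050 A = 17800 s = 4.95 h.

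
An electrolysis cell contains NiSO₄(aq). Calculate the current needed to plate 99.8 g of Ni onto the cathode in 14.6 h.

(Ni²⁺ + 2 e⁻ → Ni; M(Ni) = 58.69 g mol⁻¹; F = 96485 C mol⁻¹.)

6.24 A

n(Ni) = 99.8 / 58.69 = 1.700 mol.
n(e⁻) = 2 × 1.700 = 3.401 mol.
Q = n(e⁻)·F = 3.401 × 96485 = 328100 C.
I = Q/t = 328100 / 52560 s = 6.24 A.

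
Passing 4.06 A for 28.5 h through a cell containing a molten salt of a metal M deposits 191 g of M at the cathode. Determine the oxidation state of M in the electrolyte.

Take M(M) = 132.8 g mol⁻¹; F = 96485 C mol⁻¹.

+3

Q = I·t = 4.060 A × 102600 s = 416600 C, so n(e⁻) = 416600/96485 = 4.317 mol.
n(M) deposited = 191 / 132.8 = 1.438 mol.
Electrons per atom = n(e⁻)/n(M) = 4.317 / 1.438 = 3.00 ≈ 3, so the ion is M³⁺.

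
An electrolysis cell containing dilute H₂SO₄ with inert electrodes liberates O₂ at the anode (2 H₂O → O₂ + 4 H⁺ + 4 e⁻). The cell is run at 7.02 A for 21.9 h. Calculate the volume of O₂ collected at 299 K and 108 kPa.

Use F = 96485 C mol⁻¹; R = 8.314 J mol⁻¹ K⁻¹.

Q = I·t = 7.020 A × 78840 s = 553500 C.
n(e⁻) = Q/F = 553500 / 96485 = 5.736 mol.
4 electrons are transferred per O₂ molecule, so n(O₂) = 5.736 / 4 = 1.434 mol.
V = nRT/P = (1.434 × 8.314 × 299) / (108 × 10³ Pa) = 0.0330 m³ = 33.0 L.

33.0 L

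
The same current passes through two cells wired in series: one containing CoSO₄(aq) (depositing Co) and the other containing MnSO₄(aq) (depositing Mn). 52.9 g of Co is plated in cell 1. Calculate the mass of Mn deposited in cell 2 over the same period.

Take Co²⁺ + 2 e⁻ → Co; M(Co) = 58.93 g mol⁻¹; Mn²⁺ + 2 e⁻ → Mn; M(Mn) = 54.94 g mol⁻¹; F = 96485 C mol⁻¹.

49.3 g

n(Co) = 52.9 / 58.93 = 0.8977 mol.
Since Co²⁺ + 2 e⁻ → Co, n(e⁻) passed = 2 × 0.8977 = 1.795 mol.
Cells in series carry the same charge, so the same 1.795 mol of electrons passes through cell 2.
Mn²⁺ + 2 e⁻ → Mn, so n(Mn) = 1.795 / 2 = 0.8977 mol.
m(Mn) = 0.8977 × 54.94 = 49.3 g.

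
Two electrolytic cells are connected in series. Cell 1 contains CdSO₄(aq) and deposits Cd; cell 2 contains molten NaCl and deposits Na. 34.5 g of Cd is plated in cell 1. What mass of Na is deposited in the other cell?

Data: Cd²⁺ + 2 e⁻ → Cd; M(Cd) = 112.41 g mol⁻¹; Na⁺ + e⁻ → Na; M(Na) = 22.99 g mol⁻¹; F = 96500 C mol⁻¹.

n(Cd) = 34.5 / 112.41 = 0.3069 mol.
Since Cd²⁺ + 2 e⁻ → Cd, n(e⁻) passed = 2 × 0.3069 = 0.6138 mol.
Cells in series carry the same charge, so the same 0.6138 mol of electrons passes through cell 2.
Na⁺ + e⁻ → Na, so n(Na) = 0.6138 / 1 = 0.6138 mol.
m(Na) = 0.6138 × 22.99 = 14.1 g.

14.1 g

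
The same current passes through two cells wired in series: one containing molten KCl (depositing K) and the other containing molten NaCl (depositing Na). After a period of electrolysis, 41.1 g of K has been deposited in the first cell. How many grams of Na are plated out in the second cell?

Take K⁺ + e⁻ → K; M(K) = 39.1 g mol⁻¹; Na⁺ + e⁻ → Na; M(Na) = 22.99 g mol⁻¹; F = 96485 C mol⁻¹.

n(K) = 41.1 / 39.1 = 1.051 mol.
Since K⁺ + e⁻ → K, n(e⁻) passed = 1 × 1.051 = 1.051 mol.
Cells in series carry the same charge, so the same 1.051 mol of electrons passes through cell 2.
Na⁺ + e⁻ → Na, so n(Na) = 1.051 / 1 = 1.051 mol.
m(Na) = 1.051 × 22.99 = 24.2 g.

24.2 g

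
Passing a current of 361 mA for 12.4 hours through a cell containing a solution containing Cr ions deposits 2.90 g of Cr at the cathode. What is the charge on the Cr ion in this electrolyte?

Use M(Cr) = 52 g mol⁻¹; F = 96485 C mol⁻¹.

+3

Q = I·t = 0.3610 A × 44640 s = 16120 C, so n(e⁻) = 16120/96485 = 0.1670 mol.
n(Cr) deposited = 2.90 / 52 = 0.05577 mol.
Electrons per atom = n(e⁻)/n(Cr) = 0.1670 / 0.05577 = 2.99 ≈ 3, so the ion is Cr³⁺.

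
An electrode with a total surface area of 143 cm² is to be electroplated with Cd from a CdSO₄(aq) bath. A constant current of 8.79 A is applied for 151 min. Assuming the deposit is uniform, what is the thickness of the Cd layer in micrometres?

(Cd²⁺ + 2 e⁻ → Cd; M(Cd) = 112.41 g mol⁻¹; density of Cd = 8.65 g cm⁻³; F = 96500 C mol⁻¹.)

375 μm

Q = I·t = 8.790 × 9060.0 = 79640 C; n(e⁻) = 0.8253 mol.
n(Cd) = n(e⁻)/2 = 0.4126 mol, so m = 0.4126 × 112.41 = 46.38 g.
Volume = m/ρ = 46.38 / 8.65 = 5.362 cm³.
Thickness = V/A = 5.362 / 143 = 0.0375 cm = 375 μm.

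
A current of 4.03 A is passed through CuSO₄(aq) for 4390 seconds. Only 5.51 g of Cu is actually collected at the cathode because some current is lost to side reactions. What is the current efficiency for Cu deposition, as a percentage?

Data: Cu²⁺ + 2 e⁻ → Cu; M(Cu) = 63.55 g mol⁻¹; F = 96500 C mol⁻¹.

94.6 %

Q = I·t = 4.030 × 4390.0 = 17690 C; n(e⁻) = 17690/96500 = 0.1833 mol.
Theoretical n(Cu) = n(e⁻)/2 = 0.09167 mol, i.e. m_theo = 0.09167 × 63.55 = 5.825 g.
Efficiency = m_actual / m_theo = 5.51 / 5.825 = 94.6 %.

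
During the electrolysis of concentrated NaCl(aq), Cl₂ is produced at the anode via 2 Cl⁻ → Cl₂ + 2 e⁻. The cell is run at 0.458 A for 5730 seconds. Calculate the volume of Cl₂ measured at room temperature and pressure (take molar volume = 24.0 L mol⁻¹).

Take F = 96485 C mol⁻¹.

0.326 L

Q = I·t = 0.4580 A × 5730.0 s = 2624 C.
n(e⁻) = Q/F = 2624 / 96485 = 0.02720 mol.
2 electrons are transferred per Cl₂ molecule, so n(Cl₂) = 0.02720 / 2 = 0.01360 mol.
V = n × V_m = 0.01360 × 24.0 = 0.326 L.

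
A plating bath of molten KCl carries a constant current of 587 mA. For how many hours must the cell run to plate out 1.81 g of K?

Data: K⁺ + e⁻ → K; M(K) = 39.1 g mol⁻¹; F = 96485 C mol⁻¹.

n(K) = m/M = 1.81 / 39.1 = 0.04629 mol.
Each K atom requires 1 electron, so n(e⁻) = 1 × 0.04629 = 0.04629 mol.
Q = n(e⁻)·F = 0.04629 × 96485 = 4466 C.
t = Q/I = 4466 / 0.5870 A = 7609 s = 2.11 h.

2.11 h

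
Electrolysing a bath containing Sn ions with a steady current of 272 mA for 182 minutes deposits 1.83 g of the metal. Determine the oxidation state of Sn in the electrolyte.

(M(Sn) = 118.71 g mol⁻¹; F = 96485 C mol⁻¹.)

+2

Q = I·t = 0.2720 A × 10920 s = 2970 C, so n(e⁻) = 2970/96485 = 0.03078 mol.
n(Sn) deposited = 1.83 / 118.71 = 0.01542 mol.
Electrons per atom = n(e⁻)/n(Sn) = 0.03078 / 0.01542 = 2.00 ≈ 2, so the ion is Sn²⁺.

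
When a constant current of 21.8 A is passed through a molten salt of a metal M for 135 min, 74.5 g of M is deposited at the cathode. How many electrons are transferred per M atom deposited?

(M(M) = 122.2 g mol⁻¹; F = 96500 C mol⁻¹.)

3

Q = I·t = 21.80 A × 8100.0 s = 176600 C, so n(e⁻) = 176600/96500 = 1.830 mol.
n(M) deposited = 74.5 / 122.2 = 0.6097 mol.
Electrons per atom = n(e⁻)/n(M) = 1.830 / 0.6097 = 3.00 ≈ 3, so the ion is M³⁺.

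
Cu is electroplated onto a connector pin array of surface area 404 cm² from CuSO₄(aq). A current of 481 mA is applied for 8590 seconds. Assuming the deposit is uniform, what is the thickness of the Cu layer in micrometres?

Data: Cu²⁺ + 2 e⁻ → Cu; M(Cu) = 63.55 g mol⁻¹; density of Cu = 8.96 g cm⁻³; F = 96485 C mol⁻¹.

3.76 μm

Q = I·t = 0.4810 × 8590.0 = 4132 C; n(e⁻) = 0.04282 mol.
n(Cu) = n(e⁻)/2 = 0.02141 mol, so m = 0.02141 × 63.55 = 1.361 g.
Volume = m/ρ = 1.361 / 8.96 = 0.1519 cm³.
Thickness = V/A = 0.1519 / 404 = 3.76 × 10⁻⁴ cm = 3.76 μm.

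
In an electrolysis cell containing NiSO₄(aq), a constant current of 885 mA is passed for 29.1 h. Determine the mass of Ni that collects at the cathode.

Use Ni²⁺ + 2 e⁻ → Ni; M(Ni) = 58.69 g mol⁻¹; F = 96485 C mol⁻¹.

28.2 g

Q = I·t = 0.8850 A × 104760 s = 92710 C.
n(e⁻) = Q/F = 92710 / 96485 = 0.9609 mol.
Ni²⁺ + 2 e⁻ → Ni, so n(Ni) = n(e⁻)/2 = 0.4805 mol.
m = n·M = 0.4805 × 58.69 = 28.2 g.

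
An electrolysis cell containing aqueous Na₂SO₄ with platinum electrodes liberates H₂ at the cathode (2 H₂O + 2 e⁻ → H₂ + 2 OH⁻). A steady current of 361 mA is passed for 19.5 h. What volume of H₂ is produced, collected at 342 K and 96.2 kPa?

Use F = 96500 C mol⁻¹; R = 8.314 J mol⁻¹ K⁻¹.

Q = I·t = 0.3610 A × 70200 s = 25340 C.
n(e⁻) = Q/F = 25340 / 96500 = 0.2626 mol.
2 electrons are transferred per H₂ molecule, so n(H₂) = 0.2626 / 2 = 0.1313 mol.
V = nRT/P = (0.1313 × 8.314 × 342) / (96.2 × 10³ Pa) = 0.00388 m³ = 3.88 L.

3.88 L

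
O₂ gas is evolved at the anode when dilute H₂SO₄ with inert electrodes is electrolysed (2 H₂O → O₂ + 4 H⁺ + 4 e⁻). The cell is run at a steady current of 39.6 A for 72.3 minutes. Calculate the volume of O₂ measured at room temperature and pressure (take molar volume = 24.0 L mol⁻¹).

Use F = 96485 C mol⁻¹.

10.7 L

Q = I·t = 39.60 A × 4338.0 s = 171800 C.
n(e⁻) = Q/F = 171800 / 96485 = 1.780 mol.
4 electrons are transferred per O₂ molecule, so n(O₂) = 1.780 / 4 = 0.4451 mol.
V = n × V_m = 0.4451 × 24.0 = 10.7 L.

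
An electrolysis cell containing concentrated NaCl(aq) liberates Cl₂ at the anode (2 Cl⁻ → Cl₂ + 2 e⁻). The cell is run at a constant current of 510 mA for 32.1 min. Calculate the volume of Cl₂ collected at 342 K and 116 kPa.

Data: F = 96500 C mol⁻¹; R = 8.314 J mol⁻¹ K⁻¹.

Q = I·t = 0.5100 A × 1926.0 s = 982.3 C.
n(e⁻) = Q/F = 982.3 / 96500 = 0.01018 mol.
2 electrons are transferred per Cl₂ molecule, so n(Cl₂) = 0.01018 / 2 = 0.005089 mol.
V = nRT/P = (0.005089 × 8.314 × 342) / (116 × 10³ Pa) = 1.25 × 10⁻⁴ m³ = 0.125 L.

0.125 L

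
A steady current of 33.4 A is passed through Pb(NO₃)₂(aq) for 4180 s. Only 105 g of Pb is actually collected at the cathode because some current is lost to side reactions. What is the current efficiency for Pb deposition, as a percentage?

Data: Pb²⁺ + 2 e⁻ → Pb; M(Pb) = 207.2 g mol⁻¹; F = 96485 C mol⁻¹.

70.0 %

Q = I·t = 33.40 × 4180.0 = 139600 C; n(e⁻) = 139600/96485 = 1.447 mol.
Theoretical n(Pb) = n(e⁻)/2 = 0.7235 mol, i.e. m_theo = 0.7235 × 207.2 = 149.9 g.
Efficiency = m_actual / m_theo = 105 / 149.9 = 70.0 %.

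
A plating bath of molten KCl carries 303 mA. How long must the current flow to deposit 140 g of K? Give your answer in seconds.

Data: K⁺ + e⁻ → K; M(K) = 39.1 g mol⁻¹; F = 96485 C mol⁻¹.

1.14 × 10⁶ s

n(K) = m/M = 140 / 39.1 = 3.581 mol.
Each K atom requires 1 electron, so n(e⁻) = 1 × 3.581 = 3.581 mol.
Q = n(e⁻)·F = 3.581 × 96485 = 345500 C.
t = Q/I = 345500 / 0.3030 A = 1140000 s.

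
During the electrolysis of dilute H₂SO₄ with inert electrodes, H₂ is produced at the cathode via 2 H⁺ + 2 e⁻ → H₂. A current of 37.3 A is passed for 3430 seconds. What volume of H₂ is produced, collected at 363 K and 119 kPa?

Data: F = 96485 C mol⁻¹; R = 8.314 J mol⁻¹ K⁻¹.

Q = I·t = 37.30 A × 3430.0 s = 127900 C.
n(e⁻) = Q/F = 127900 / 96485 = 1.326 mol.
2 electrons are transferred per H₂ molecule, so n(H₂) = 1.326 / 2 = 0.6630 mol.
V = nRT/P = (0.6630 × 8.314 × 363) / (119 × 10³ Pa) = 0.0168 m³ = 16.8 L.

16.8 L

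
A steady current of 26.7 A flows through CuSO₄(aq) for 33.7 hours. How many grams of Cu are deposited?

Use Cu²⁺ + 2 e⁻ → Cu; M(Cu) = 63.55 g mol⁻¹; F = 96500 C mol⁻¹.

1070 g

Q = I·t = 26.70 A × 121320 s = 3239000 C.
n(e⁻) = Q/F = 3239000 / 96500 = 33.57 mol.
Cu²⁺ + 2 e⁻ → Cu, so n(Cu) = n(e⁻)/2 = 16.78 mol.
m = n·M = 16.78 × 63.55 = 1070 g.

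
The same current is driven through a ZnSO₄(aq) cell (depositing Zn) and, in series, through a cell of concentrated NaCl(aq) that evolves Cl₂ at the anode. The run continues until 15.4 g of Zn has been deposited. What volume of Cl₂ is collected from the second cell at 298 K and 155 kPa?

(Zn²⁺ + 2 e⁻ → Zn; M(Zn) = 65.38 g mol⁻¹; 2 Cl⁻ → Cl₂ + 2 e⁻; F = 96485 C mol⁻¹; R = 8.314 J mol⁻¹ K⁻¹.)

3.77 L

n(Zn) = 15.4 / 65.38 = 0.2355 mol, so n(e⁻) = 2 × 0.2355 = 0.4711 mol.
The cells are in series, so the same 0.4711 mol of electrons passes through the second cell.
2 Cl⁻ → Cl₂ + 2 e⁻ — 2 mol e⁻ per mol Cl₂, so n(Cl₂) = 0.4711/2 = 0.2355 mol.
V = nRT/P = (0.2355 × 8.314 × 298) / (155 × 10³) = 0.00377 m³ = 3.77 L.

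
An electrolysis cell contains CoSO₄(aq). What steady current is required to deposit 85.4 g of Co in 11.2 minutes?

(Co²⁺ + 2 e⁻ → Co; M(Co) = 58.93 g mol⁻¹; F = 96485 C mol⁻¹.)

n(Co) = 85.4 / 58.93 = 1.449 mol.
n(e⁻) = 2 × 1.449 = 2.898 mol.
Q = n(e⁻)·F = 2.898 × 96485 = 279600 C.
I = Q/t = 279600 / 672.00 s = 416 A.

416 A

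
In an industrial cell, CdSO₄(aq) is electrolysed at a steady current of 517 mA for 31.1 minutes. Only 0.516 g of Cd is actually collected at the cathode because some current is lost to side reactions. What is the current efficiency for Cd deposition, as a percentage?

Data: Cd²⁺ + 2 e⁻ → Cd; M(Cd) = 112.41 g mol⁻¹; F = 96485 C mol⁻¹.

Q = I·t = 0.5170 × 1866.0 = 964.7 C; n(e⁻) = 964.7/96485 = 0.009999 mol.
Theoretical n(Cd) = n(e⁻)/2 = 0.004999 mol, i.e. m_theo = 0.004999 × 112.41 = 0.5620 g.
Efficiency = m_actual / m_theo = 0.516 / 0.5620 = 91.8 %.

91.8 %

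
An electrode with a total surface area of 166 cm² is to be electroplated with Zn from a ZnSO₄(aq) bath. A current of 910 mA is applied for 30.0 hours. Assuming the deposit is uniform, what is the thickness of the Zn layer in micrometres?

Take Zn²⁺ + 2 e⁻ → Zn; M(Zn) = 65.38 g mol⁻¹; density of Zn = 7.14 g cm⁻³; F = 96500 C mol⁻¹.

281 μm

Q = I·t = 0.9100 × 108000 = 98280 C; n(e⁻) = 1.018 mol.
n(Zn) = n(e⁻)/2 = 0.5092 mol, so m = 0.5092 × 65.38 = 33.29 g.
Volume = m/ρ = 33.29 / 7.14 = 4.663 cm³.
Thickness = V/A = 4.663 / 166 = 0.0281 cm = 281 μm.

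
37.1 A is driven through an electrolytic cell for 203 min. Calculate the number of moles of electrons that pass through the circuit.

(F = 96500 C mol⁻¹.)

4.68 mol

Q = I·t = 37.10 A × 12180 s = 451900 C.
n(e⁻) = Q/F = 451900 / 96500 = 4.68 mol.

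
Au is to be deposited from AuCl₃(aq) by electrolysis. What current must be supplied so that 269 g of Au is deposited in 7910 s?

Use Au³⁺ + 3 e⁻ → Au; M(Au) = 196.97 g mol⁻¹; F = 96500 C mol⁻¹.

50.0 A

n(Au) = 269 / 196.97 = 1.366 mol.
n(e⁻) = 3 × 1.366 = 4.097 mol.
Q = n(e⁻)·F = 4.097 × 96500 = 395400 C.
I = Q/t = 395400 / 7910.0 s = 50.0 A.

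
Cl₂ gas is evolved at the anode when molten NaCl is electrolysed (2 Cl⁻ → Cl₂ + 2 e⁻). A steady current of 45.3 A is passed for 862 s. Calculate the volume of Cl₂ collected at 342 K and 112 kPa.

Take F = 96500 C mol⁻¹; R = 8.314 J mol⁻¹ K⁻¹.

5.14 L

Q = I·t = 45.30 A × 862.00 s = 39050 C.
n(e⁻) = Q/F = 39050 / 96500 = 0.4046 mol.
2 electrons are transferred per Cl₂ molecule, so n(Cl₂) = 0.4046 / 2 = 0.2023 mol.
V = nRT/P = (0.2023 × 8.314 × 342) / (112 × 10³ Pa) = 0.00514 m³ = 5.14 L.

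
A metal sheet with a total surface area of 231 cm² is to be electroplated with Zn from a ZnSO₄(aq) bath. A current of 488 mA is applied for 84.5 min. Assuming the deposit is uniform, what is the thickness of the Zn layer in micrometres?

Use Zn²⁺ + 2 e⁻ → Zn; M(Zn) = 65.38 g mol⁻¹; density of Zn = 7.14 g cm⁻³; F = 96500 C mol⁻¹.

5.08 μm

Q = I·t = 0.4880 × 5070.0 = 2474 C; n(e⁻) = 0.02564 mol.
n(Zn) = n(e⁻)/2 = 0.01282 mol, so m = 0.01282 × 65.38 = 0.8381 g.
Volume = m/ρ = 0.8381 / 7.14 = 0.1174 cm³.
Thickness = V/A = 0.1174 / 231 = 5.08 × 10⁻⁴ cm = 5.08 μm.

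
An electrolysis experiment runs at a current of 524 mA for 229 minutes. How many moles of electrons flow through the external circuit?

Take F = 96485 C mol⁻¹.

Q = I·t = 0.5240 A × 13740 s = 7200 C.
n(e⁻) = Q/F = 7200 / 96485 = 0.0746 mol.

0.0746 mol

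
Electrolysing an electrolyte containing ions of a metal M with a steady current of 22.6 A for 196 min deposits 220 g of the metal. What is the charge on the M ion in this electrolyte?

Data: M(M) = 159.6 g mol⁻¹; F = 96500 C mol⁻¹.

Q = I·t = 22.60 A × 11760 s = 265800 C, so n(e⁻) = 265800/96500 = 2.754 mol.
n(M) deposited = 220 / 159.6 = 1.378 mol.
Electrons per atom = n(e⁻)/n(M) = 2.754 / 1.378 = 2.00 ≈ 2, so the ion is M²⁺.

+2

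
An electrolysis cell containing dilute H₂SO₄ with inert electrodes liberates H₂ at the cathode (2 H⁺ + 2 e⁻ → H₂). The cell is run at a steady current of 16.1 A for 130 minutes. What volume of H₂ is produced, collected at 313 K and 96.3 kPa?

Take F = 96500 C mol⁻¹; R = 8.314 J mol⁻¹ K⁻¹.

17.6 L

Q = I·t = 16.10 A × 7800.0 s = 125600 C.
n(e⁻) = Q/F = 125600 / 96500 = 1.301 mol.
2 electrons are transferred per H₂ molecule, so n(H₂) = 1.301 / 2 = 0.6507 mol.
V = nRT/P = (0.6507 × 8.314 × 313) / (96.3 × 10³ Pa) = 0.0176 m³ = 17.6 L.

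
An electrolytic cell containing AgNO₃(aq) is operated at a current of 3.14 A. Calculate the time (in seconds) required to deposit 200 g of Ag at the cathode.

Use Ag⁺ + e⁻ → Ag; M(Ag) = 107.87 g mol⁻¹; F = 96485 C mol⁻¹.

57000 s

n(Ag) = m/M = 200 / 107.87 = 1.854 mol.
Each Ag atom requires 1 electron, so n(e⁻) = 1 × 1.854 = 1.854 mol.
Q = n(e⁻)·F = 1.854 × 96485 = 178900 C.
t = Q/I = 178900 / 3.140 A = 56970 s.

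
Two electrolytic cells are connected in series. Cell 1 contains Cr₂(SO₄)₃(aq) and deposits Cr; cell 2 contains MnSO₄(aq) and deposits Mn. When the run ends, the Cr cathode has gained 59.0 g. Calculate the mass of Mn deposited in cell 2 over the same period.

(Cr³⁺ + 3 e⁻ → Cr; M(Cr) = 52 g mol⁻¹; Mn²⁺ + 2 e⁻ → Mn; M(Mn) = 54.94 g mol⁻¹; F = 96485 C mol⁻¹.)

n(Cr) = 59.0 / 52 = 1.135 mol.
Since Cr³⁺ + 3 e⁻ → Cr, n(e⁻) passed = 3 × 1.135 = 3.404 mol.
Cells in series carry the same charge, so the same 3.404 mol of electrons passes through cell 2.
Mn²⁺ + 2 e⁻ → Mn, so n(Mn) = 3.404 / 2 = 1.702 mol.
m(Mn) = 1.702 × 54.94 = 93.5 g.

93.5 g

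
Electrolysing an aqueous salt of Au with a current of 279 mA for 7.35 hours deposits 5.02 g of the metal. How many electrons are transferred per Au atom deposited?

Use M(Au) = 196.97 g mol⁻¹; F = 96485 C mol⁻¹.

3

Q = I·t = 0.2790 A × 26460 s = 7382 C, so n(e⁻) = 7382/96485 = 0.07651 mol.
n(Au) deposited = 5.02 / 196.97 = 0.02549 mol.
Electrons per atom = n(e⁻)/n(Au) = 0.07651 / 0.02549 = 3.00 ≈ 3, so the ion is Au³⁺.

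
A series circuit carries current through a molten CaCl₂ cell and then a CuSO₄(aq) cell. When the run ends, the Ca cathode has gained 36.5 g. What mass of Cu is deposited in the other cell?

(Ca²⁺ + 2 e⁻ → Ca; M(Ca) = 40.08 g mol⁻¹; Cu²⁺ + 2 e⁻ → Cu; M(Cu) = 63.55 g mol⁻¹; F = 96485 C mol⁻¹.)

n(Ca) = 36.5 / 40.08 = 0.9107 mol.
Since Ca²⁺ + 2 e⁻ → Ca, n(e⁻) passed = 2 × 0.9107 = 1.821 mol.
Cells in series carry the same charge, so the same 1.821 mol of electrons passes through cell 2.
Cu²⁺ + 2 e⁻ → Cu, so n(Cu) = 1.821 / 2 = 0.9107 mol.
m(Cu) = 0.9107 × 63.55 = 57.9 g.

57.9 g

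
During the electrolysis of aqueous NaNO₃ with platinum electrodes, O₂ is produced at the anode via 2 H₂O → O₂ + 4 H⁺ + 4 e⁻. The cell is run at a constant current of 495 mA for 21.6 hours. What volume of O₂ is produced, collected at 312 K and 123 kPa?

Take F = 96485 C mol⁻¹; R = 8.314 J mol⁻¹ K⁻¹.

Q = I·t = 0.4950 A × 77760 s = 38490 C.
n(e⁻) = Q/F = 38490 / 96485 = 0.3989 mol.
4 electrons are transferred per O₂ molecule, so n(O₂) = 0.3989 / 4 = 0.09973 mol.
V = nRT/P = (0.09973 × 8.314 × 312) / (123 × 10³ Pa) = 0.00210 m³ = 2.10 L.

2.10 L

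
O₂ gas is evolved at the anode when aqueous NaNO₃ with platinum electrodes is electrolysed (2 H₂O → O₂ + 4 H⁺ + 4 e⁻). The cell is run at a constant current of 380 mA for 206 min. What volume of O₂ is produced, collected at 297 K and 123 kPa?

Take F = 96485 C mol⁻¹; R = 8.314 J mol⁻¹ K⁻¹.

0.244 L

Q = I·t = 0.3800 A × 12360 s = 4697 C.
n(e⁻) = Q/F = 4697 / 96485 = 0.04868 mol.
4 electrons are transferred per O₂ molecule, so n(O₂) = 0.04868 / 4 = 0.01217 mol.
V = nRT/P = (0.01217 × 8.314 × 297) / (123 × 10³ Pa) = 2.44 × 10⁻⁴ m³ = 0.244 L.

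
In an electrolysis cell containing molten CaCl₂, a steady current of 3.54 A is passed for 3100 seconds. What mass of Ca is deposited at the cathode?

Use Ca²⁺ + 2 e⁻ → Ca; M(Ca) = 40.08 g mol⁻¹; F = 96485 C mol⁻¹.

2.28 g

Q = I·t = 3.540 A × 3100.0 s = 10970 C.
n(e⁻) = Q/F = 10970 / 96485 = 0.1137 mol.
Ca²⁺ + 2 e⁻ → Ca, so n(Ca) = n(e⁻)/2 = 0.05687 mol.
m = n·M = 0.05687 × 40.08 = 2.28 g.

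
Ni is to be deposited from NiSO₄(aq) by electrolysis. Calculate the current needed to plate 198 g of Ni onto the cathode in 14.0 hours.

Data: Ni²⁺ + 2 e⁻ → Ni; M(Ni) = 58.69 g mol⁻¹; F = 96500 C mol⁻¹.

n(Ni) = 198 / 58.69 = 3.374 mol.
n(e⁻) = 2 × 3.374 = 6.747 mol.
Q = n(e⁻)·F = 6.747 × 96500 = 651100 C.
I = Q/t = 651100 / 50400 s = 12.9 A.

12.9 A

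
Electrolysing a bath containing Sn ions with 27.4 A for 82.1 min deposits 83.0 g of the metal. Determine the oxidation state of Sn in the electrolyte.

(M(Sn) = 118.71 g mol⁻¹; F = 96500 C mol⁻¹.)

Q = I·t = 27.40 A × 4926.0 s = 135000 C, so n(e⁻) = 135000/96500 = 1.399 mol.
n(Sn) deposited = 83.0 / 118.71 = 0.6992 mol.
Electrons per atom = n(e⁻)/n(Sn) = 1.399 / 0.6992 = 2.00 ≈ 2, so the ion is Sn²⁺.

+2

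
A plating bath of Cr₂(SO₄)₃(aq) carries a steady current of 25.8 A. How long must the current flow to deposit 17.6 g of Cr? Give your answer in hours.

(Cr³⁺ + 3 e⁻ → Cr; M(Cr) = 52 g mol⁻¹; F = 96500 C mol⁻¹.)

1.05 h

n(Cr) = m/M = 17.6 / 52 = 0.3385 mol.
Each Cr atom requires 3 electrons, so n(e⁻) = 3 × 0.3385 = 1.015 mol.
Q = n(e⁻)·F = 1.015 × 96500 = 97980 C.
t = Q/I = 97980 / 25.80 A = 3798 s = 1.05 h.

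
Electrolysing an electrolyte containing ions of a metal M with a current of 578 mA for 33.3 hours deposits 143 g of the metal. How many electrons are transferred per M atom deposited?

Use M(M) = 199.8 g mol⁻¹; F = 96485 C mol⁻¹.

1

Q = I·t = 0.5780 A × 119880 s = 69290 C, so n(e⁻) = 69290/96485 = 0.7181 mol.
n(M) deposited = 143 / 199.8 = 0.7157 mol.
Electrons per atom = n(e⁻)/n(M) = 0.7181 / 0.7157 = 1.00 ≈ 1, so the ion is M⁺.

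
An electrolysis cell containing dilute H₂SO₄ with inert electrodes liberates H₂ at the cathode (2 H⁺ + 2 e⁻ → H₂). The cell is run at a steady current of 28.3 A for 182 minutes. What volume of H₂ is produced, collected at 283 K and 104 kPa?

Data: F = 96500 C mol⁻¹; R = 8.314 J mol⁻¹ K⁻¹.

36.2 L

Q = I·t = 28.30 A × 10920 s = 309000 C.
n(e⁻) = Q/F = 309000 / 96500 = 3.202 mol.
2 electrons are transferred per H₂ molecule, so n(H₂) = 3.202 / 2 = 1.601 mol.
V = nRT/P = (1.601 × 8.314 × 283) / (104 × 10³ Pa) = 0.0362 m³ = 36.2 L.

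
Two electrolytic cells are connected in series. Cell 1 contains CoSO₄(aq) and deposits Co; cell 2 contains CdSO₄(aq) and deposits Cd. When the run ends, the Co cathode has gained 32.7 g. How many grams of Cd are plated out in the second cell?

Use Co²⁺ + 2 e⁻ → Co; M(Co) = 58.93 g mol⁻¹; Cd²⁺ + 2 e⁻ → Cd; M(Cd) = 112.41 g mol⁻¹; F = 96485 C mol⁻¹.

n(Co) = 32.7 / 58.93 = 0.5549 mol.
Since Co²⁺ + 2 e⁻ → Co, n(e⁻) passed = 2 × 0.5549 = 1.110 mol.
Cells in series carry the same charge, so the same 1.110 mol of electrons passes through cell 2.
Cd²⁺ + 2 e⁻ → Cd, so n(Cd) = 1.110 / 2 = 0.5549 mol.
m(Cd) = 0.5549 × 112.41 = 62.4 g.

62.4 g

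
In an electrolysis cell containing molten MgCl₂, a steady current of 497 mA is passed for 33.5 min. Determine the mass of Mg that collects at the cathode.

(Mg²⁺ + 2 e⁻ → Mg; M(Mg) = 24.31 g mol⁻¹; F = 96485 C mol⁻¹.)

Q = I·t = 0.4970 A × 2010.0 s = 999.0 C.
n(e⁻) = Q/F = 999.0 / 96485 = 0.01035 mol.
Mg²⁺ + 2 e⁻ → Mg, so n(Mg) = n(e⁻)/2 = 0.005177 mol.
m = n·M = 0.005177 × 24.31 = 0.126 g.

0.126 g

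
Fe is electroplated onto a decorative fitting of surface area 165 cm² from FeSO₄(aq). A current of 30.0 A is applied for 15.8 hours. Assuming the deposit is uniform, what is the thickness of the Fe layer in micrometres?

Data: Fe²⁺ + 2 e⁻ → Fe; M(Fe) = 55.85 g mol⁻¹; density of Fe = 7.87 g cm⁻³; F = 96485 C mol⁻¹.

3800 μm

Q = I·t = 30.00 × 56880 = 1706000 C; n(e⁻) = 17.69 mol.
n(Fe) = n(e⁻)/2 = 8.843 mol, so m = 8.843 × 55.85 = 493.9 g.
Volume = m/ρ = 493.9 / 7.87 = 62.75 cm³.
Thickness = V/A = 62.75 / 165 = 0.380 cm = 3800 μm.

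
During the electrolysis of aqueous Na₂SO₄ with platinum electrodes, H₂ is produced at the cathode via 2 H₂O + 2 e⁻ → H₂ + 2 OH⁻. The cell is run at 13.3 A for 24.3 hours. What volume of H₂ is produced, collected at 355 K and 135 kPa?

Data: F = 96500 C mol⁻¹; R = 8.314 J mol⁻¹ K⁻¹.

132 L

Q = I·t = 13.30 A × 87480 s = 1163000 C.
n(e⁻) = Q/F = 1163000 / 96500 = 12.06 mol.
2 electrons are transferred per H₂ molecule, so n(H₂) = 12.06 / 2 = 6.028 mol.
V = nRT/P = (6.028 × 8.314 × 355) / (135 × 10³ Pa) = 0.132 m³ = 132 L.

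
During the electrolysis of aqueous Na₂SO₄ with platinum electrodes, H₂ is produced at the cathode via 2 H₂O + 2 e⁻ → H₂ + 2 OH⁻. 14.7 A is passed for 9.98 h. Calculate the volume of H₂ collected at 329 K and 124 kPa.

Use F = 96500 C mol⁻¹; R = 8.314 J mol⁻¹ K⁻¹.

Q = I·t = 14.70 A × 35928 s = 528100 C.
n(e⁻) = Q/F = 528100 / 96500 = 5.473 mol.
2 electrons are transferred per H₂ molecule, so n(H₂) = 5.473 / 2 = 2.736 mol.
V = nRT/P = (2.736 × 8.314 × 329) / (124 × 10³ Pa) = 0.0604 m³ = 60.4 L.

60.4 L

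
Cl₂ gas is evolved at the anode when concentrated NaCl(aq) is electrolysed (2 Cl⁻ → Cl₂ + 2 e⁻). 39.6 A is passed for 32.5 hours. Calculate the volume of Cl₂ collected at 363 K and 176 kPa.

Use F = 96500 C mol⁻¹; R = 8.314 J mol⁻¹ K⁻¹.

412 L

Q = I·t = 39.60 A × 117000 s = 4633000 C.
n(e⁻) = Q/F = 4633000 / 96500 = 48.01 mol.
2 electrons are transferred per Cl₂ molecule, so n(Cl₂) = 48.01 / 2 = 24.01 mol.
V = nRT/P = (24.01 × 8.314 × 363) / (176 × 10³ Pa) = 0.412 m³ = 412 L.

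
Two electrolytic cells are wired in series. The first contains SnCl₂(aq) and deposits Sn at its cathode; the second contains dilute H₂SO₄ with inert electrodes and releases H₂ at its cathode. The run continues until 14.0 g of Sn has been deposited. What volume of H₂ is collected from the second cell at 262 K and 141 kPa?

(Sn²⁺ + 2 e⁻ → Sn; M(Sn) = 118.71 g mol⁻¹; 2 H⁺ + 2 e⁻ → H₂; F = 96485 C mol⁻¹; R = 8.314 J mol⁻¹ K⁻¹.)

1.82 L

n(Sn) = 14.0 / 118.71 = 0.1179 mol, so n(e⁻) = 2 × 0.1179 = 0.2359 mol.
The cells are in series, so the same 0.2359 mol of electrons passes through the second cell.
2 H⁺ + 2 e⁻ → H₂ — 2 mol e⁻ per mol H₂, so n(H₂) = 0.2359/2 = 0.1179 mol.
V = nRT/P = (0.1179 × 8.314 × 262) / (141 × 10³) = 0.00182 m³ = 1.82 L.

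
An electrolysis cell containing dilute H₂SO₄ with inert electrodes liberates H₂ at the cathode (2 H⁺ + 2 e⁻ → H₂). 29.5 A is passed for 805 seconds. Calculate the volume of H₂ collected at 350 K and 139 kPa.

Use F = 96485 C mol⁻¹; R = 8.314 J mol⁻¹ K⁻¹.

Q = I·t = 29.50 A × 805.00 s = 23750 C.
n(e⁻) = Q/F = 23750 / 96485 = 0.2461 mol.
2 electrons are transferred per H₂ molecule, so n(H₂) = 0.2461 / 2 = 0.1231 mol.
V = nRT/P = (0.1231 × 8.314 × 350) / (139 × 10³ Pa) = 0.00258 m³ = 2.58 L.

2.58 L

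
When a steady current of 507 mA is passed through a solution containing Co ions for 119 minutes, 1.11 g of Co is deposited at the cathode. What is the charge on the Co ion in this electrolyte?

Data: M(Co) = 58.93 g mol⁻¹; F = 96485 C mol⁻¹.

+2

Q = I·t = 0.5070 A × 7140.0 s = 3620 C, so n(e⁻) = 3620/96485 = 0.03752 mol.
n(Co) deposited = 1.11 / 58.93 = 0.01884 mol.
Electrons per atom = n(e⁻)/n(Co) = 0.03752 / 0.01884 = 1.99 ≈ 2, so the ion is Co²⁺.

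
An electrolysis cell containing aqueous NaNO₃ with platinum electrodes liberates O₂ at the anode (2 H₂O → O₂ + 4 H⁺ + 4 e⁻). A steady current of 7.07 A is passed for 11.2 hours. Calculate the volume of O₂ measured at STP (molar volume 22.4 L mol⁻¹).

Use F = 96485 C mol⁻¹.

Q = I·t = 7.070 A × 40320 s = 285100 C.
n(e⁻) = Q/F = 285100 / 96485 = 2.954 mol.
4 electrons are transferred per O₂ molecule, so n(O₂) = 2.954 / 4 = 0.7386 mol.
V = n × V_m = 0.7386 × 22.4 = 16.5 L.

16.5 L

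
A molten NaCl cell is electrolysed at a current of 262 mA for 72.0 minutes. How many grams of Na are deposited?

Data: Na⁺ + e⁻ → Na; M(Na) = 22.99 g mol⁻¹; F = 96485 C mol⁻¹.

0.270 g

Q = I·t = 0.2620 A × 4320.0 s = 1132 C.
n(e⁻) = Q/F = 1132 / 96485 = 0.01173 mol.
Na⁺ + e⁻ → Na, so n(Na) = n(e⁻)/1 = 0.01173 mol.
m = n·M = 0.01173 × 22.99 = 0.270 g.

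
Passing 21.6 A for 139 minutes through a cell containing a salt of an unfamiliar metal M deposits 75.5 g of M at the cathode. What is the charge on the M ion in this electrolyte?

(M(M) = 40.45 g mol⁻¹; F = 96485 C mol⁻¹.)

Q = I·t = 21.60 A × 8340.0 s = 180100 C, so n(e⁻) = 180100/96485 = 1.867 mol.
n(M) deposited = 75.5 / 40.45 = 1.867 mol.
Electrons per atom = n(e⁻)/n(M) = 1.867 / 1.867 = 1.00 ≈ 1, so the ion is M⁺.

+1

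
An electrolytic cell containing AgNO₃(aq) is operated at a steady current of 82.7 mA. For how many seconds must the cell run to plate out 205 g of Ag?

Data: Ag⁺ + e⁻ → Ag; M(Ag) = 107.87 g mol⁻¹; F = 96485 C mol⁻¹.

2.22 × 10⁶ s

n(Ag) = m/M = 205 / 107.87 = 1.900 mol.
Each Ag atom requires 1 electron, so n(e⁻) = 1 × 1.900 = 1.900 mol.
Q = n(e⁻)·F = 1.900 × 96485 = 183400 C.
t = Q/I = 183400 / 0.08270 A = 2217000 s.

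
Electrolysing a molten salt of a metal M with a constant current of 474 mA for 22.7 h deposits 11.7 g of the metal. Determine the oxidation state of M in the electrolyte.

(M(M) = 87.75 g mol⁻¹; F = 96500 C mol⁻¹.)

Q = I·t = 0.4740 A × 81720 s = 38740 C, so n(e⁻) = 38740/96500 = 0.4014 mol.
n(M) deposited = 11.7 / 87.75 = 0.1333 mol.
Electrons per atom = n(e⁻)/n(M) = 0.4014 / 0.1333 = 3.01 ≈ 3, so the ion is M³⁺.

+3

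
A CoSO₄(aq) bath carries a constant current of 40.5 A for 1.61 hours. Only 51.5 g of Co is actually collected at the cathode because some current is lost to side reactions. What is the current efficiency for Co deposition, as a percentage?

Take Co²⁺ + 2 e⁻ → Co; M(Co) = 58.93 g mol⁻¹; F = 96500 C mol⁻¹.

Q = I·t = 40.50 × 5796.0 = 234700 C; n(e⁻) = 234700/96500 = 2.433 mol.
Theoretical n(Co) = n(e⁻)/2 = 1.216 mol, i.e. m_theo = 1.216 × 58.93 = 71.67 g.
Efficiency = m_actual / m_theo = 51.5 / 71.67 = 71.9 %.

71.9 %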